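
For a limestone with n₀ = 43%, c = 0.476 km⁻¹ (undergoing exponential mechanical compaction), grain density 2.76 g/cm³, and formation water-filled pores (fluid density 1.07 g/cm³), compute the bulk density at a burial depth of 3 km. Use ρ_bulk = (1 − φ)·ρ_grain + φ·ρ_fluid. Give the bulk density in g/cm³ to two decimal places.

Porosity at depth: n = 0.43·exp(−0.476×3) = 0.43×0.2398 = 0.1031
Bulk density: ρ_b = (1−n)ρ_g + n·ρ_f = 0.8969×2.76 + 0.1031×1.07
       = 2.475 + 0.110 = 2.586 g/cm³

2.59 g/cm³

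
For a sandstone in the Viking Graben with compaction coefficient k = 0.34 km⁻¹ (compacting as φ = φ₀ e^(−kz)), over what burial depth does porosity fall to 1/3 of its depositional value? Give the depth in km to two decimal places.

φ/φ₀ = 1/3 ⇒ exp(−k·z) = 1/3 ⇒ z = ln(3) / k
z = 1.0986 / 0.34 = 3.231 km

3.23 km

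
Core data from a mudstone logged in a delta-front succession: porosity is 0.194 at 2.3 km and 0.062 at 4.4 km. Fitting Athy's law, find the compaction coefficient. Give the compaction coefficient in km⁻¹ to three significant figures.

Athy: phi(z) = phi₀ e^(−kz) ⇒ phi₁/phi₂ = e^{k(z₂−z₁)} ⇒ k = ln(phi₁/phi₂)/(z₂−z₁)
k = ln(0.194/0.062) / (4.4 − 2.3) = ln(3.129) / 2.1 = 1.1407 / 2.1 = 0.5432 km⁻¹

0.543 km⁻¹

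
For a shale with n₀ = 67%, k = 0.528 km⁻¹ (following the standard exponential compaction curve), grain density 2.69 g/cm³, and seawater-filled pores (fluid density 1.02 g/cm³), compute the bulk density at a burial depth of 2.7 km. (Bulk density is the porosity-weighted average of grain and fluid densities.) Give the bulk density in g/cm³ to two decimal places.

2.42 g/cm³

Porosity at depth: n = 0.67·exp(−0.528×2.7) = 0.67×0.2404 = 0.1610
Bulk density: ρ_b = (1−n)ρ_g + n·ρ_f = 0.8390×2.69 + 0.1610×1.02
       = 2.257 + 0.164 = 2.421 g/cm³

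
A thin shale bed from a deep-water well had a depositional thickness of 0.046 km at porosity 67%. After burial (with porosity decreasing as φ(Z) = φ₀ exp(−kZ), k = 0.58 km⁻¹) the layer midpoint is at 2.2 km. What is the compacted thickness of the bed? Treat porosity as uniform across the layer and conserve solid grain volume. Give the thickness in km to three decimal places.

0.019 km

Porosity at 2.2 km: φ = 0.67·exp(−0.58×2.2) = 0.1870
Solid-volume conservation: h(1−φ) = h₀(1−φ₀) ⇒ h = h₀·(1−φ₀)/(1−φ)
h = 0.046 × (1 − 0.67)/(1 − 0.1870) = 0.046 × 0.4059 = 0.0187 km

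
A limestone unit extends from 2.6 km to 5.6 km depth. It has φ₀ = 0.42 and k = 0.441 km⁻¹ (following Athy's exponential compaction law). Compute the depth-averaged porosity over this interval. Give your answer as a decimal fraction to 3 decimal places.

0.074

⟨φ⟩ = (1/(Z₂−Z₁)) ∫ φ₀ e^(−kZ) dZ = φ₀·(e^(−k·Z₁) − e^(−k·Z₂)) / (k·(Z₂−Z₁))
e^(−0.441×2.6) = 0.3177; e^(−0.441×5.6) = 0.0846
⟨φ⟩ = 0.42 × (0.3177 − 0.0846) / (0.441 × 3) = 0.42 × 0.1762 = 0.0740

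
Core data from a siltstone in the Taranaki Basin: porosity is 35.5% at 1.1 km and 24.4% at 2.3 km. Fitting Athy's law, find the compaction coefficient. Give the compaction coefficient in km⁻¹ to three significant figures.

Athy: φ(d) = φ₀ e^(−kd) ⇒ φ₁/φ₂ = e^{k(d₂−d₁)} ⇒ k = ln(φ₁/φ₂)/(d₂−d₁)
k = ln(0.355/0.244) / (2.3 − 1.1) = ln(1.455) / 1.2 = 0.3749 / 1.2 = 0.3125 km⁻¹

0.312 km⁻¹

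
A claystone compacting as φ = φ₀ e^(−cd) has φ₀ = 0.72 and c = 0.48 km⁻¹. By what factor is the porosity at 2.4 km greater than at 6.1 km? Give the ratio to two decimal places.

5.91

φ(d₁)/φ(d₂) = e^(−c·d₁)/e^(−c·d₂) = e^{c(d₂−d₁)}
= exp(0.48 × 3.7) = exp(1.776) = 5.9062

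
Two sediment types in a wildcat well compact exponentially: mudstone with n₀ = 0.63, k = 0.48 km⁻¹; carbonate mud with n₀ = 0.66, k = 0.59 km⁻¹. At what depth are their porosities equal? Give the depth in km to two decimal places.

0.42 km

Set n₀ₐ e^(−kₐd) = n₀ᵦ e^(−kᵦd) ⇒ ln(n₀ₐ/n₀ᵦ) = (kₐ − kᵦ)·d
d = ln(0.63/0.66) / (0.48 − 0.59) = -0.0465 / -0.11 = 0.423 km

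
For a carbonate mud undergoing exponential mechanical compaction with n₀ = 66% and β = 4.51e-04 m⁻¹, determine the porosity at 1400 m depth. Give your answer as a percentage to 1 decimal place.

35.1%

Working in km (1 km = 1000 m; β in km⁻¹ = β in m⁻¹ × 1000):
n = n₀·exp(−β·z) = 0.66 × exp(−0.451 × 1.4) = 0.66 × exp(−0.6314)
  = 0.66 × 0.5318 = 0.3510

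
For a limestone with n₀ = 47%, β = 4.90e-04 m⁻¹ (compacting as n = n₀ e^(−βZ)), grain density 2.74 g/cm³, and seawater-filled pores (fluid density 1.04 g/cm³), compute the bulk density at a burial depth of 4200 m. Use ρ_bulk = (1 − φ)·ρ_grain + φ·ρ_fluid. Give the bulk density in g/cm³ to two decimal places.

Working in km (1 km = 1000 m; β in km⁻¹ = β in m⁻¹ × 1000):
Porosity at depth: n = 0.47·exp(−0.49×4.2) = 0.47×0.1277 = 0.0600
Bulk density: ρ_b = (1−n)ρ_g + n·ρ_f = 0.9400×2.74 + 0.0600×1.04
       = 2.576 + 0.062 = 2.638 g/cm³

2.64 g/cm³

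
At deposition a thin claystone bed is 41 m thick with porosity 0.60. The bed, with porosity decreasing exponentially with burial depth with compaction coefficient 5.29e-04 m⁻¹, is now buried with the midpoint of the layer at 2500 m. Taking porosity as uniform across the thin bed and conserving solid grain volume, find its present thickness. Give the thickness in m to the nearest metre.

20 m

Working in km (1 km = 1000 m; c in km⁻¹ = c in m⁻¹ × 1000):
Porosity at 2.5 km: φ = 0.6·exp(−0.529×2.5) = 0.1599
Solid-volume conservation: h(1−φ) = h₀(1−φ₀) ⇒ h = h₀·(1−φ₀)/(1−φ)
h = 0.041 × (1 − 0.6)/(1 − 0.1599) = 0.041 × 0.4761 = 0.0195 km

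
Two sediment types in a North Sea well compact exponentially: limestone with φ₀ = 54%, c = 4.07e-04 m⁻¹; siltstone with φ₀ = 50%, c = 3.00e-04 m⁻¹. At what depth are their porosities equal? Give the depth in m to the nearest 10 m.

Working in km (1 km = 1000 m; c in km⁻¹ = c in m⁻¹ × 1000):
Set φ₀ₐ e^(−cₐd) = φ₀ᵦ e^(−cᵦd) ⇒ ln(φ₀ₐ/φ₀ᵦ) = (cₐ − cᵦ)·d
d = ln(0.54/0.5) / (0.407 − 0.3) = 0.0770 / 0.107 = 0.719 km

720 m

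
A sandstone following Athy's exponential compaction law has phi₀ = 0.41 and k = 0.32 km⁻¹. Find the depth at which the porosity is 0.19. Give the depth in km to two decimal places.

2.40 km

Invert Athy's law: d = ln(phi₀/phi) / k
d = ln(0.41/0.19) / 0.32 = ln(2.158) / 0.32 = 0.7691 / 0.32 = 2.404 km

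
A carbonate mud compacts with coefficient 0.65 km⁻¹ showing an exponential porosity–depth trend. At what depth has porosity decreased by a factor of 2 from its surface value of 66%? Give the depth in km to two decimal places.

1.07 km

n/n₀ = 1/2 ⇒ exp(−β·d) = 1/2 ⇒ d = ln(2) / β
d = 0.6931 / 0.65 = 1.066 km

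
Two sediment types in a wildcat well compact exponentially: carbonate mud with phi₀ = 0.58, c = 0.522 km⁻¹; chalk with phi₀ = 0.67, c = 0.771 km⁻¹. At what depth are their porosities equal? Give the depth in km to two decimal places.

0.58 km

Set phi₀ₐ e^(−cₐd) = phi₀ᵦ e^(−cᵦd) ⇒ ln(phi₀ₐ/phi₀ᵦ) = (cₐ − cᵦ)·d
d = ln(0.58/0.67) / (0.522 − 0.771) = -0.1442 / -0.249 = 0.579 km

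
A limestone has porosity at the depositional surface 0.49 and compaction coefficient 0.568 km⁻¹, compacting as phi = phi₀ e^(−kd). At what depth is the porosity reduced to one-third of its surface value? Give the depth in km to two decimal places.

1.93 km

phi/phi₀ = 1/3 ⇒ exp(−k·d) = 1/3 ⇒ d = ln(3) / k
d = 1.0986 / 0.568 = 1.934 km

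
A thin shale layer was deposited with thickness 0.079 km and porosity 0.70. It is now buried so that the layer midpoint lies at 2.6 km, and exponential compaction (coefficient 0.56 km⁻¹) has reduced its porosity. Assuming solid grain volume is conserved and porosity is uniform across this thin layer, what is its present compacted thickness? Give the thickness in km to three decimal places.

Porosity at 2.6 km: phi = 0.7·exp(−0.56×2.6) = 0.1632
Solid-volume conservation: h(1−phi) = h₀(1−phi₀) ⇒ h = h₀·(1−phi₀)/(1−phi)
h = 0.079 × (1 − 0.7)/(1 − 0.1632) = 0.079 × 0.3585 = 0.0283 km

0.028 km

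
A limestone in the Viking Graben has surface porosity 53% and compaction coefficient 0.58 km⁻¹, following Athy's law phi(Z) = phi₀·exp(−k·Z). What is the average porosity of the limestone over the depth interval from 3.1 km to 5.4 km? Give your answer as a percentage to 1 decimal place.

⟨phi⟩ = (1/(Z₂−Z₁)) ∫ phi₀ e^(−kZ) dZ = phi₀·(e^(−k·Z₁) − e^(−k·Z₂)) / (k·(Z₂−Z₁))
e^(−0.58×3.1) = 0.1656; e^(−0.58×5.4) = 0.0436
⟨phi⟩ = 0.53 × (0.1656 − 0.0436) / (0.58 × 2.3) = 0.53 × 0.0915 = 0.0485

4.8%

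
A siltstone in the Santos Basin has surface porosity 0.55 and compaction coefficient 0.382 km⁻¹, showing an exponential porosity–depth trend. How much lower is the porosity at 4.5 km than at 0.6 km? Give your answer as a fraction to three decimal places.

phi(0.6) = 0.55·e^(−0.382×0.6) = 0.4373
phi(4.5) = 0.55·e^(−0.382×4.5) = 0.0986
Δphi = 0.4373 − 0.0986 = 0.3388

0.339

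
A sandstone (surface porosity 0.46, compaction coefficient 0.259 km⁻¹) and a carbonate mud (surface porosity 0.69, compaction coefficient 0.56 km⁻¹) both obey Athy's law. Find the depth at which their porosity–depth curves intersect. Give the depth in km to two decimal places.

1.35 km

Set n₀ₐ e^(−cₐz) = n₀ᵦ e^(−cᵦz) ⇒ ln(n₀ₐ/n₀ᵦ) = (cₐ − cᵦ)·z
z = ln(0.46/0.69) / (0.259 − 0.56) = -0.4055 / -0.301 = 1.347 km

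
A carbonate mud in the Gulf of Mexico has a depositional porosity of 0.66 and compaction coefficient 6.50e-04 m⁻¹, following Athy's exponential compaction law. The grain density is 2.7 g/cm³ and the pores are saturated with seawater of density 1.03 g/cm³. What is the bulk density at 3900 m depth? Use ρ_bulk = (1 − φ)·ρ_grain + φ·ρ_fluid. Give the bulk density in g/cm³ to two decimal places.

2.61 g/cm³

Working in km (1 km = 1000 m; β in km⁻¹ = β in m⁻¹ × 1000):
Porosity at depth: n = 0.66·exp(−0.65×3.9) = 0.66×0.0793 = 0.0523
Bulk density: ρ_b = (1−n)ρ_g + n·ρ_f = 0.9477×2.7 + 0.0523×1.03
       = 2.559 + 0.054 = 2.613 g/cm³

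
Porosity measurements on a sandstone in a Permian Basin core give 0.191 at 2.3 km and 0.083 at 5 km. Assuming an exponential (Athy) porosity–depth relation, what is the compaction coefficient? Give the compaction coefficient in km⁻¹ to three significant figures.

Athy: φ(Z) = φ₀ e^(−kZ) ⇒ φ₁/φ₂ = e^{k(Z₂−Z₁)} ⇒ k = ln(φ₁/φ₂)/(Z₂−Z₁)
k = ln(0.191/0.083) / (5 − 2.3) = ln(2.301) / 2.7 = 0.8334 / 2.7 = 0.3087 km⁻¹

0.309 km⁻¹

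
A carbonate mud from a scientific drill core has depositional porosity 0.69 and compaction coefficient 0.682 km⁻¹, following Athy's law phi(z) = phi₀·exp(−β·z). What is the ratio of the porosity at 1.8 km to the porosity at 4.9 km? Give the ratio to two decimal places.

phi(z₁)/phi(z₂) = e^(−β·z₁)/e^(−β·z₂) = e^{β(z₂−z₁)}
= exp(0.682 × 3.1) = exp(2.114) = 8.2830

8.28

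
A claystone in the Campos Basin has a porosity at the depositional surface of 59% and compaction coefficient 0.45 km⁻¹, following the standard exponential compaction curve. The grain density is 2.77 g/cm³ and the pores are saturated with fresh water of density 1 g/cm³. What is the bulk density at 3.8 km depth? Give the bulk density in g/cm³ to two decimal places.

Porosity at depth: φ = 0.59·exp(−0.45×3.8) = 0.59×0.1809 = 0.1067
Bulk density: ρ_b = (1−φ)ρ_g + φ·ρ_f = 0.8933×2.77 + 0.1067×1
       = 2.474 + 0.107 = 2.581 g/cm³

2.58 g/cm³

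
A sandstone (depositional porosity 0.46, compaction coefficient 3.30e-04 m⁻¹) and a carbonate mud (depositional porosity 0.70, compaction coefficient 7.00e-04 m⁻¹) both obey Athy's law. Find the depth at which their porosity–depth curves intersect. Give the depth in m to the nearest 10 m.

1130 m

Working in km (1 km = 1000 m; β in km⁻¹ = β in m⁻¹ × 1000):
Set phi₀ₐ e^(−βₐd) = phi₀ᵦ e^(−βᵦd) ⇒ ln(phi₀ₐ/phi₀ᵦ) = (βₐ − βᵦ)·d
d = ln(0.46/0.7) / (0.33 − 0.7) = -0.4199 / -0.37 = 1.135 km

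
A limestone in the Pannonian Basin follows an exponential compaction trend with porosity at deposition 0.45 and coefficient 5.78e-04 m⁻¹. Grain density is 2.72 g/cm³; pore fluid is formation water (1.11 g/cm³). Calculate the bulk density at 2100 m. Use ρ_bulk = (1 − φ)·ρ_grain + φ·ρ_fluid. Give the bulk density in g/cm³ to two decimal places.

2.50 g/cm³

Working in km (1 km = 1000 m; c in km⁻¹ = c in m⁻¹ × 1000):
Porosity at depth: φ = 0.45·exp(−0.578×2.1) = 0.45×0.2971 = 0.1337
Bulk density: ρ_b = (1−φ)ρ_g + φ·ρ_f = 0.8663×2.72 + 0.1337×1.11
       = 2.356 + 0.148 = 2.505 g/cm³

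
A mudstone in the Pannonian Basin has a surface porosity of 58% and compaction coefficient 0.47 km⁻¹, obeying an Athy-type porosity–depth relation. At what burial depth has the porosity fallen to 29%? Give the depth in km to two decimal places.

1.47 km

Invert Athy's law: d = ln(phi₀/phi) / k
d = ln(0.58/0.29) / 0.47 = ln(2) / 0.47 = 0.6931 / 0.47 = 1.475 km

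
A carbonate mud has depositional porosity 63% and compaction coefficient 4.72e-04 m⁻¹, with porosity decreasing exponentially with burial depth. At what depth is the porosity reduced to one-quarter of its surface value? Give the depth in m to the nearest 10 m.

Working in km (1 km = 1000 m; c in km⁻¹ = c in m⁻¹ × 1000):
phi/phi₀ = 1/4 ⇒ exp(−c·Z) = 1/4 ⇒ Z = ln(4) / c
Z = 1.3863 / 0.472 = 2.937 km

2940 m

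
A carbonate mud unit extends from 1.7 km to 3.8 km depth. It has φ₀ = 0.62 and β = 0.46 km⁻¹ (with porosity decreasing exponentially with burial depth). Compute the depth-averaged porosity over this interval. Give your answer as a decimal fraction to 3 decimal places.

0.182

⟨φ⟩ = (1/(d₂−d₁)) ∫ φ₀ e^(−βd) dd = φ₀·(e^(−β·d₁) − e^(−β·d₂)) / (β·(d₂−d₁))
e^(−0.46×1.7) = 0.4575; e^(−0.46×3.8) = 0.1741
⟨φ⟩ = 0.62 × (0.4575 − 0.1741) / (0.46 × 2.1) = 0.62 × 0.2933 = 0.1819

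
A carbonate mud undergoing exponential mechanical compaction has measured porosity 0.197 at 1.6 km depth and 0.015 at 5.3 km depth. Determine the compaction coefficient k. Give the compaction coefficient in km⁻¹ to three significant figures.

Athy: n(d) = n₀ e^(−kd) ⇒ n₁/n₂ = e^{k(d₂−d₁)} ⇒ k = ln(n₁/n₂)/(d₂−d₁)
k = ln(0.197/0.015) / (5.3 − 1.6) = ln(13.13) / 3.7 = 2.5752 / 3.7 = 0.696 km⁻¹

0.696 km⁻¹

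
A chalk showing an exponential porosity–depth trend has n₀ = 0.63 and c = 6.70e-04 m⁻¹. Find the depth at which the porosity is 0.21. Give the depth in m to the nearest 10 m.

Working in km (1 km = 1000 m; c in km⁻¹ = c in m⁻¹ × 1000):
Invert Athy's law: z = ln(n₀/n) / c
z = ln(0.63/0.21) / 0.67 = ln(3) / 0.67 = 1.0986 / 0.67 = 1.640 km

1640 m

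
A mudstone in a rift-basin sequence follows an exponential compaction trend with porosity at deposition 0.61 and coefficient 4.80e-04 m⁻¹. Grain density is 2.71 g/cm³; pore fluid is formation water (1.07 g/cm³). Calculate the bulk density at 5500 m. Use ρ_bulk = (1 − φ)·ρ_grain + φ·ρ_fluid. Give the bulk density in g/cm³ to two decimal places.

Working in km (1 km = 1000 m; k in km⁻¹ = k in m⁻¹ × 1000):
Porosity at depth: φ = 0.61·exp(−0.48×5.5) = 0.61×0.0714 = 0.0435
Bulk density: ρ_b = (1−φ)ρ_g + φ·ρ_f = 0.9565×2.71 + 0.0435×1.07
       = 2.592 + 0.047 = 2.639 g/cm³

2.64 g/cm³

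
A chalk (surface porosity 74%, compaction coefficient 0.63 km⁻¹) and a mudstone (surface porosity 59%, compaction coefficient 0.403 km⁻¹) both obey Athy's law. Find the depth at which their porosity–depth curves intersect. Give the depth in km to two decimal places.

1.00 km

Set n₀ₐ e^(−cₐz) = n₀ᵦ e^(−cᵦz) ⇒ ln(n₀ₐ/n₀ᵦ) = (cₐ − cᵦ)·z
z = ln(0.74/0.59) / (0.63 − 0.403) = 0.2265 / 0.227 = 0.998 km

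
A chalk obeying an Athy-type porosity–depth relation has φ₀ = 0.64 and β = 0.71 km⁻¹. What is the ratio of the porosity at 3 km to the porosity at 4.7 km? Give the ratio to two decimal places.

3.34

φ(Z₁)/φ(Z₂) = e^(−β·Z₁)/e^(−β·Z₂) = e^{β(Z₂−Z₁)}
= exp(0.71 × 1.7) = exp(1.207) = 3.3434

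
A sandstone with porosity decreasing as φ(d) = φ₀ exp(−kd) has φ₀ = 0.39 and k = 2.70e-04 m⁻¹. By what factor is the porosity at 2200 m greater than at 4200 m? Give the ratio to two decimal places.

Working in km (1 km = 1000 m; k in km⁻¹ = k in m⁻¹ × 1000):
φ(d₁)/φ(d₂) = e^(−k·d₁)/e^(−k·d₂) = e^{k(d₂−d₁)}
= exp(0.27 × 2) = exp(0.54) = 1.7160

1.72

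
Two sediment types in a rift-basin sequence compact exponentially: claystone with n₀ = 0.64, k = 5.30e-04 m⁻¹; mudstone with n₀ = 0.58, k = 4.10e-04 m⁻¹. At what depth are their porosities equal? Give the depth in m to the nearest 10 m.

820 m

Working in km (1 km = 1000 m; k in km⁻¹ = k in m⁻¹ × 1000):
Set n₀ₐ e^(−kₐz) = n₀ᵦ e^(−kᵦz) ⇒ ln(n₀ₐ/n₀ᵦ) = (kₐ − kᵦ)·z
z = ln(0.64/0.58) / (0.53 − 0.41) = 0.0984 / 0.12 = 0.820 km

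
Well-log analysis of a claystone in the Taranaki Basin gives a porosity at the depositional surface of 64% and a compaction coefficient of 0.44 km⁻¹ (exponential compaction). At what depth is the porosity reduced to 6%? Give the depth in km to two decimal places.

5.38 km

Invert Athy's law: z = ln(phi₀/phi) / β
z = ln(0.64/0.06) / 0.44 = ln(10.67) / 0.44 = 2.3671 / 0.44 = 5.380 km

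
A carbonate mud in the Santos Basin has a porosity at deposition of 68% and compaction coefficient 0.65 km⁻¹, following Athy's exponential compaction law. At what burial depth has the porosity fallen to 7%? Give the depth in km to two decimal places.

3.50 km

Invert Athy's law: d = ln(φ₀/φ) / k
d = ln(0.68/0.07) / 0.65 = ln(9.714) / 0.65 = 2.2736 / 0.65 = 3.498 km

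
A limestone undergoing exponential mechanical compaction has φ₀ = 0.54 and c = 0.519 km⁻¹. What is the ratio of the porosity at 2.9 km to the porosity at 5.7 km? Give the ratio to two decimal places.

φ(Z₁)/φ(Z₂) = e^(−c·Z₁)/e^(−c·Z₂) = e^{c(Z₂−Z₁)}
= exp(0.519 × 2.8) = exp(1.453) = 4.2768

4.28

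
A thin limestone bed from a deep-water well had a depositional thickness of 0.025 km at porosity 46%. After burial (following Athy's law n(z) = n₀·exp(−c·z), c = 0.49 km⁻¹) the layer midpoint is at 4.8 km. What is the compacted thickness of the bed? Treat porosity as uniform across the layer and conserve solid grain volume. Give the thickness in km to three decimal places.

0.014 km

Porosity at 4.8 km: n = 0.46·exp(−0.49×4.8) = 0.0438
Solid-volume conservation: h(1−n) = h₀(1−n₀) ⇒ h = h₀·(1−n₀)/(1−n)
h = 0.025 × (1 − 0.46)/(1 − 0.0438) = 0.025 × 0.5647 = 0.0141 km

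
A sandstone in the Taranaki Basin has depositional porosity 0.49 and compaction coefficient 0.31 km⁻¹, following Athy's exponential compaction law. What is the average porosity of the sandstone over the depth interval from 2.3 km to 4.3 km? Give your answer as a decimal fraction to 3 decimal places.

0.179

⟨n⟩ = (1/(Z₂−Z₁)) ∫ n₀ e^(−cZ) dZ = n₀·(e^(−c·Z₁) − e^(−c·Z₂)) / (c·(Z₂−Z₁))
e^(−0.31×2.3) = 0.4902; e^(−0.31×4.3) = 0.2637
⟨n⟩ = 0.49 × (0.4902 − 0.2637) / (0.31 × 2) = 0.49 × 0.3653 = 0.1790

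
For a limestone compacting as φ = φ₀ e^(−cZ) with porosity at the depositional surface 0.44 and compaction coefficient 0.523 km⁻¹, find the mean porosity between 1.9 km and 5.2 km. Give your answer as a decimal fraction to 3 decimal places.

0.078

⟨φ⟩ = (1/(Z₂−Z₁)) ∫ φ₀ e^(−cZ) dZ = φ₀·(e^(−c·Z₁) − e^(−c·Z₂)) / (c·(Z₂−Z₁))
e^(−0.523×1.9) = 0.3702; e^(−0.523×5.2) = 0.0659
⟨φ⟩ = 0.44 × (0.3702 − 0.0659) / (0.523 × 3.3) = 0.44 × 0.1763 = 0.0776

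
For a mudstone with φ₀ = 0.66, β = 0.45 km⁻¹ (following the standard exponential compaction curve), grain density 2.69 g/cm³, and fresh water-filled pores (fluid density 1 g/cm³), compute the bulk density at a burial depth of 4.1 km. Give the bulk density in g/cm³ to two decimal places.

Porosity at depth: φ = 0.66·exp(−0.45×4.1) = 0.66×0.1580 = 0.1043
Bulk density: ρ_b = (1−φ)ρ_g + φ·ρ_f = 0.8957×2.69 + 0.1043×1
       = 2.409 + 0.104 = 2.514 g/cm³

2.51 g/cm³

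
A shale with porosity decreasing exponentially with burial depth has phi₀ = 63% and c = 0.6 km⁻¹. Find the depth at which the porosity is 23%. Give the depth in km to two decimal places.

1.68 km

Invert Athy's law: z = ln(phi₀/phi) / c
z = ln(0.63/0.23) / 0.6 = ln(2.739) / 0.6 = 1.0076 / 0.6 = 1.679 km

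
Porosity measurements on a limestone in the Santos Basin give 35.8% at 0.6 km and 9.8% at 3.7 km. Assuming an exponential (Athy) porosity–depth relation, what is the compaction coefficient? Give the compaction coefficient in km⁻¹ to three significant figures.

0.418 km⁻¹

Athy: n(z) = n₀ e^(−cz) ⇒ n₁/n₂ = e^{c(z₂−z₁)} ⇒ c = ln(n₁/n₂)/(z₂−z₁)
c = ln(0.358/0.098) / (3.7 − 0.6) = ln(3.653) / 3.1 = 1.2956 / 3.1 = 0.4179 km⁻¹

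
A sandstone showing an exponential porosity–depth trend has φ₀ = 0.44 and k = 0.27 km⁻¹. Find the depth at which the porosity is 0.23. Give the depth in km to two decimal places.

Invert Athy's law: d = ln(φ₀/φ) / k
d = ln(0.44/0.23) / 0.27 = ln(1.913) / 0.27 = 0.6487 / 0.27 = 2.403 km

2.40 km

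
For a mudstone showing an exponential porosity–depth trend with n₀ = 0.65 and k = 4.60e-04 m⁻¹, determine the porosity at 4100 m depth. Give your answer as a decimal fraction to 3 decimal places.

0.099

Working in km (1 km = 1000 m; k in km⁻¹ = k in m⁻¹ × 1000):
n = n₀·exp(−k·Z) = 0.65 × exp(−0.46 × 4.1) = 0.65 × exp(−1.886)
  = 0.65 × 0.1517 = 0.0986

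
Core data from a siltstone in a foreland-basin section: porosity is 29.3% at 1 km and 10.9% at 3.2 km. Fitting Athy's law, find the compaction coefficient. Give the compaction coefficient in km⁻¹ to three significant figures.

Athy: phi(d) = phi₀ e^(−cd) ⇒ phi₁/phi₂ = e^{c(d₂−d₁)} ⇒ c = ln(phi₁/phi₂)/(d₂−d₁)
c = ln(0.293/0.109) / (3.2 − 1) = ln(2.688) / 2.2 = 0.9888 / 2.2 = 0.4495 km⁻¹

0.449 km⁻¹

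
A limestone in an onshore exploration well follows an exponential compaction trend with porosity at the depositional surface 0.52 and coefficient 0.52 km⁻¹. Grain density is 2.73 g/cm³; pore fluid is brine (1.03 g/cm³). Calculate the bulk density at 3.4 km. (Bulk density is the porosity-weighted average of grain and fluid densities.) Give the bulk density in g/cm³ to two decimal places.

Porosity at depth: phi = 0.52·exp(−0.52×3.4) = 0.52×0.1707 = 0.0888
Bulk density: ρ_b = (1−phi)ρ_g + phi·ρ_f = 0.9112×2.73 + 0.0888×1.03
       = 2.488 + 0.091 = 2.579 g/cm³

2.58 g/cm³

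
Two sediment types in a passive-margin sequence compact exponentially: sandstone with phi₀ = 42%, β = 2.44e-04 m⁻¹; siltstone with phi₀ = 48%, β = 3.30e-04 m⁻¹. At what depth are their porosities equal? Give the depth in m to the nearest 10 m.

Working in km (1 km = 1000 m; β in km⁻¹ = β in m⁻¹ × 1000):
Set phi₀ₐ e^(−βₐz) = phi₀ᵦ e^(−βᵦz) ⇒ ln(phi₀ₐ/phi₀ᵦ) = (βₐ − βᵦ)·z
z = ln(0.42/0.48) / (0.244 − 0.33) = -0.1335 / -0.086 = 1.553 km

1550 m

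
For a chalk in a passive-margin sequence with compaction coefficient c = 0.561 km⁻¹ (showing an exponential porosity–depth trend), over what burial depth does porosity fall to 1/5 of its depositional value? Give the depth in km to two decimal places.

n/n₀ = 1/5 ⇒ exp(−c·d) = 1/5 ⇒ d = ln(5) / c
d = 1.6094 / 0.561 = 2.869 km

2.87 km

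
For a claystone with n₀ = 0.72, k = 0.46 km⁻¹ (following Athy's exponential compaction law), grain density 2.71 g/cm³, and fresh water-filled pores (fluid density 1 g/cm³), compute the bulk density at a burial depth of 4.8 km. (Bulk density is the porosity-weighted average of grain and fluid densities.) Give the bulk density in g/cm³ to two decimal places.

2.57 g/cm³

Porosity at depth: n = 0.72·exp(−0.46×4.8) = 0.72×0.1099 = 0.0791
Bulk density: ρ_b = (1−n)ρ_g + n·ρ_f = 0.9209×2.71 + 0.0791×1
       = 2.496 + 0.079 = 2.575 g/cm³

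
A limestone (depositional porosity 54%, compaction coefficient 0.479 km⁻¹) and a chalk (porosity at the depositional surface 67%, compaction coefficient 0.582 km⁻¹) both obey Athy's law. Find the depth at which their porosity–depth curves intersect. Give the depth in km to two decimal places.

Set φ₀ₐ e^(−kₐd) = φ₀ᵦ e^(−kᵦd) ⇒ ln(φ₀ₐ/φ₀ᵦ) = (kₐ − kᵦ)·d
d = ln(0.54/0.67) / (0.479 − 0.582) = -0.2157 / -0.103 = 2.094 km

2.09 km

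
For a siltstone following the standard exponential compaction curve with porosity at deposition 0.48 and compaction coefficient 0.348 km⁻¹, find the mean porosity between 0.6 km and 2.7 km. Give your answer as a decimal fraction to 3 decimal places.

0.276

⟨n⟩ = (1/(z₂−z₁)) ∫ n₀ e^(−cz) dz = n₀·(e^(−c·z₁) − e^(−c·z₂)) / (c·(z₂−z₁))
e^(−0.348×0.6) = 0.8116; e^(−0.348×2.7) = 0.3908
⟨n⟩ = 0.48 × (0.8116 − 0.3908) / (0.348 × 2.1) = 0.48 × 0.5758 = 0.2764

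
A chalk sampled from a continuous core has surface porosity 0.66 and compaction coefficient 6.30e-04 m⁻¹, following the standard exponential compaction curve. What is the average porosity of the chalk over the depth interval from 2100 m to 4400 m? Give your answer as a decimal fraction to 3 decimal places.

Working in km (1 km = 1000 m; k in km⁻¹ = k in m⁻¹ × 1000):
⟨phi⟩ = (1/(d₂−d₁)) ∫ phi₀ e^(−kd) dd = phi₀·(e^(−k·d₁) − e^(−k·d₂)) / (k·(d₂−d₁))
e^(−0.63×2.1) = 0.2663; e^(−0.63×4.4) = 0.0625
⟨phi⟩ = 0.66 × (0.2663 − 0.0625) / (0.63 × 2.3) = 0.66 × 0.1406 = 0.0928

0.093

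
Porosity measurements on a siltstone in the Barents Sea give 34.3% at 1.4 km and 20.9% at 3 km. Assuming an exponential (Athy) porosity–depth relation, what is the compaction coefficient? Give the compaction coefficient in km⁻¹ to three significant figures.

Athy: phi(Z) = phi₀ e^(−βZ) ⇒ phi₁/phi₂ = e^{β(Z₂−Z₁)} ⇒ β = ln(phi₁/phi₂)/(Z₂−Z₁)
β = ln(0.343/0.209) / (3 − 1.4) = ln(1.641) / 1.6 = 0.4954 / 1.6 = 0.3096 km⁻¹

0.310 km⁻¹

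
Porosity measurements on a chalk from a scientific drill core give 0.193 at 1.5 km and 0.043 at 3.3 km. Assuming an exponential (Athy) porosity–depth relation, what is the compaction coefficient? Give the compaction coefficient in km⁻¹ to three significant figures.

0.834 km⁻¹

Athy: n(Z) = n₀ e^(−βZ) ⇒ n₁/n₂ = e^{β(Z₂−Z₁)} ⇒ β = ln(n₁/n₂)/(Z₂−Z₁)
β = ln(0.193/0.043) / (3.3 − 1.5) = ln(4.488) / 1.8 = 1.5015 / 1.8 = 0.8342 km⁻¹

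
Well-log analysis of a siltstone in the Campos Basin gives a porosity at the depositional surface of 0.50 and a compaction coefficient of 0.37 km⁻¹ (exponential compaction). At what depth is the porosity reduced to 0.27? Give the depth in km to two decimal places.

Invert Athy's law: z = ln(φ₀/φ) / c
z = ln(0.5/0.27) / 0.37 = ln(1.852) / 0.37 = 0.6162 / 0.37 = 1.665 km

1.67 km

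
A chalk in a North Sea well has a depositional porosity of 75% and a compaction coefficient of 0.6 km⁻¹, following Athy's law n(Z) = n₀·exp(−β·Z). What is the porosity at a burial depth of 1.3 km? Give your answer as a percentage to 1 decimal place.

n = n₀·exp(−β·Z) = 0.75 × exp(−0.6 × 1.3) = 0.75 × exp(−0.78)
  = 0.75 × 0.4584 = 0.3438

34.4%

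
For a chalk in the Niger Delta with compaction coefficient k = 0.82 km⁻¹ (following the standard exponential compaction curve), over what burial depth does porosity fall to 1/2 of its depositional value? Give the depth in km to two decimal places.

0.85 km

phi/phi₀ = 1/2 ⇒ exp(−k·d) = 1/2 ⇒ d = ln(2) / k
d = 0.6931 / 0.82 = 0.845 km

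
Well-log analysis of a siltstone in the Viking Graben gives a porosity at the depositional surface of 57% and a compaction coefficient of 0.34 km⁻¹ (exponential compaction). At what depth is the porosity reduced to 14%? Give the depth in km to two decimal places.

Invert Athy's law: Z = ln(φ₀/φ) / β
Z = ln(0.57/0.14) / 0.34 = ln(4.071) / 0.34 = 1.4040 / 0.34 = 4.129 km

4.13 km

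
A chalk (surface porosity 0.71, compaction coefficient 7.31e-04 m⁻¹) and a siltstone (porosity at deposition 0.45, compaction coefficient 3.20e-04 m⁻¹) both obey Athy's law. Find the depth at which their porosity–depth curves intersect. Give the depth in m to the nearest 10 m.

1110 m

Working in km (1 km = 1000 m; β in km⁻¹ = β in m⁻¹ × 1000):
Set φ₀ₐ e^(−βₐz) = φ₀ᵦ e^(−βᵦz) ⇒ ln(φ₀ₐ/φ₀ᵦ) = (βₐ − βᵦ)·z
z = ln(0.71/0.45) / (0.731 − 0.32) = 0.4560 / 0.411 = 1.110 km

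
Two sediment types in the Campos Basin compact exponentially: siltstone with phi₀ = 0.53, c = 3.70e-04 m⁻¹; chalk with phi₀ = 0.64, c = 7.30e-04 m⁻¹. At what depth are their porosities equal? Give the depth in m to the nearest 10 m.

520 m

Working in km (1 km = 1000 m; c in km⁻¹ = c in m⁻¹ × 1000):
Set phi₀ₐ e^(−cₐz) = phi₀ᵦ e^(−cᵦz) ⇒ ln(phi₀ₐ/phi₀ᵦ) = (cₐ − cᵦ)·z
z = ln(0.53/0.64) / (0.37 − 0.73) = -0.1886 / -0.36 = 0.524 km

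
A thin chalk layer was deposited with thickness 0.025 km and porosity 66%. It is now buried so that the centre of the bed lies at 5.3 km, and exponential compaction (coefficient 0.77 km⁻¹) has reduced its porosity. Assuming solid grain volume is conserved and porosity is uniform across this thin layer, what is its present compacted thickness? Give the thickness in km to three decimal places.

0.009 km

Porosity at 5.3 km: φ = 0.66·exp(−0.77×5.3) = 0.0111
Solid-volume conservation: h(1−φ) = h₀(1−φ₀) ⇒ h = h₀·(1−φ₀)/(1−φ)
h = 0.025 × (1 − 0.66)/(1 − 0.0111) = 0.025 × 0.3438 = 0.0086 km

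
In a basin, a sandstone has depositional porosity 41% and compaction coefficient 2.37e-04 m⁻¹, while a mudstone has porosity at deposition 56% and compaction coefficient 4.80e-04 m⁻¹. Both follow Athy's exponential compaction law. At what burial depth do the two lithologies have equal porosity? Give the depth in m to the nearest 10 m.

1280 m

Working in km (1 km = 1000 m; β in km⁻¹ = β in m⁻¹ × 1000):
Set φ₀ₐ e^(−βₐd) = φ₀ᵦ e^(−βᵦd) ⇒ ln(φ₀ₐ/φ₀ᵦ) = (βₐ − βᵦ)·d
d = ln(0.41/0.56) / (0.237 − 0.48) = -0.3118 / -0.243 = 1.283 km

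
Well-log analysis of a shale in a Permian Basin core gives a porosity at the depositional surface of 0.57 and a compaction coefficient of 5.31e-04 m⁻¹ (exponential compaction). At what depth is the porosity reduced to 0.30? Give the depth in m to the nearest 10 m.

Working in km (1 km = 1000 m; β in km⁻¹ = β in m⁻¹ × 1000):
Invert Athy's law: z = ln(phi₀/phi) / β
z = ln(0.57/0.3) / 0.531 = ln(1.9) / 0.531 = 0.6419 / 0.531 = 1.209 km

1210 m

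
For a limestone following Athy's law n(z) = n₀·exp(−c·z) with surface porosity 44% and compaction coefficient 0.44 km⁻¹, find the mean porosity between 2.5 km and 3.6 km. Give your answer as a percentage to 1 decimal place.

⟨n⟩ = (1/(z₂−z₁)) ∫ n₀ e^(−cz) dz = n₀·(e^(−c·z₁) − e^(−c·z₂)) / (c·(z₂−z₁))
e^(−0.44×2.5) = 0.3329; e^(−0.44×3.6) = 0.2052
⟨n⟩ = 0.44 × (0.3329 − 0.2052) / (0.44 × 1.1) = 0.44 × 0.2639 = 0.1161

11.6%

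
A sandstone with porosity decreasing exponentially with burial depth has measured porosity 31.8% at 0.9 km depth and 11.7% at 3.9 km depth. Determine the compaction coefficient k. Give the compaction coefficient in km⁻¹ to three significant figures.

Athy: phi(Z) = phi₀ e^(−kZ) ⇒ phi₁/phi₂ = e^{k(Z₂−Z₁)} ⇒ k = ln(phi₁/phi₂)/(Z₂−Z₁)
k = ln(0.318/0.117) / (3.9 − 0.9) = ln(2.718) / 3 = 0.9999 / 3 = 0.3333 km⁻¹

0.333 km⁻¹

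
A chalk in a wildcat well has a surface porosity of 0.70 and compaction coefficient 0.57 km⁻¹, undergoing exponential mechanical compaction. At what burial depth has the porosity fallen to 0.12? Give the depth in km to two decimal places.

3.09 km

Invert Athy's law: d = ln(phi₀/phi) / β
d = ln(0.7/0.12) / 0.57 = ln(5.833) / 0.57 = 1.7636 / 0.57 = 3.094 km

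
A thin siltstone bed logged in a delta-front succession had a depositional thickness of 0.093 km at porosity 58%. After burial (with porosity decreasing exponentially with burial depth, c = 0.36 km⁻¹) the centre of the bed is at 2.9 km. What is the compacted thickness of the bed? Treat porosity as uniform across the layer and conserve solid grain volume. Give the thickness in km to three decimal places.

Porosity at 2.9 km: phi = 0.58·exp(−0.36×2.9) = 0.2042
Solid-volume conservation: h(1−phi) = h₀(1−phi₀) ⇒ h = h₀·(1−phi₀)/(1−phi)
h = 0.093 × (1 − 0.58)/(1 − 0.2042) = 0.093 × 0.5278 = 0.0491 km

0.049 km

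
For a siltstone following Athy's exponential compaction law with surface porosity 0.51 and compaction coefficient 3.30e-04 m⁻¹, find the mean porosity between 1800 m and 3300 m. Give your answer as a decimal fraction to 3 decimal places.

0.222

Working in km (1 km = 1000 m; k in km⁻¹ = k in m⁻¹ × 1000):
⟨φ⟩ = (1/(Z₂−Z₁)) ∫ φ₀ e^(−kZ) dZ = φ₀·(e^(−k·Z₁) − e^(−k·Z₂)) / (k·(Z₂−Z₁))
e^(−0.33×1.8) = 0.5521; e^(−0.33×3.3) = 0.3366
⟨φ⟩ = 0.51 × (0.5521 − 0.3366) / (0.33 × 1.5) = 0.51 × 0.4355 = 0.2221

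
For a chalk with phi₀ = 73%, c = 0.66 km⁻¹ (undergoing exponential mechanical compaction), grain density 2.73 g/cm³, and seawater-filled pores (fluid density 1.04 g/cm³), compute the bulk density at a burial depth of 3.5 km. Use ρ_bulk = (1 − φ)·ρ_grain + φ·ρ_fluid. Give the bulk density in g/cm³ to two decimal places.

2.61 g/cm³

Porosity at depth: phi = 0.73·exp(−0.66×3.5) = 0.73×0.0993 = 0.0725
Bulk density: ρ_b = (1−phi)ρ_g + phi·ρ_f = 0.9275×2.73 + 0.0725×1.04
       = 2.532 + 0.075 = 2.608 g/cm³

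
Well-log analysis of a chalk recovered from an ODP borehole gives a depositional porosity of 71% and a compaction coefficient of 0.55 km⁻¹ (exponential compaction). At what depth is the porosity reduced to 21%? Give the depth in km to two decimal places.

2.21 km

Invert Athy's law: z = ln(n₀/n) / β
z = ln(0.71/0.21) / 0.55 = ln(3.381) / 0.55 = 1.2182 / 0.55 = 2.215 km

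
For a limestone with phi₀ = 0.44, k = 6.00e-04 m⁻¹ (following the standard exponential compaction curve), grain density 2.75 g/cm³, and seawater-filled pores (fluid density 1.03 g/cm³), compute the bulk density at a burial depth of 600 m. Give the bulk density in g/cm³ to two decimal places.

2.22 g/cm³

Working in km (1 km = 1000 m; k in km⁻¹ = k in m⁻¹ × 1000):
Porosity at depth: phi = 0.44·exp(−0.6×0.6) = 0.44×0.6977 = 0.3070
Bulk density: ρ_b = (1−phi)ρ_g + phi·ρ_f = 0.6930×2.75 + 0.3070×1.03
       = 1.906 + 0.316 = 2.222 g/cm³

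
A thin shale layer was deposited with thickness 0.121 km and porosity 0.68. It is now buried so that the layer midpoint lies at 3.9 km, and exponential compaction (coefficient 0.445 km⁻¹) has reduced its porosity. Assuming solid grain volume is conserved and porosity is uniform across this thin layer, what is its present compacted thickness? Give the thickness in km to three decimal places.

Porosity at 3.9 km: n = 0.68·exp(−0.445×3.9) = 0.1199
Solid-volume conservation: h(1−n) = h₀(1−n₀) ⇒ h = h₀·(1−n₀)/(1−n)
h = 0.121 × (1 − 0.68)/(1 − 0.1199) = 0.121 × 0.3636 = 0.0440 km

0.044 km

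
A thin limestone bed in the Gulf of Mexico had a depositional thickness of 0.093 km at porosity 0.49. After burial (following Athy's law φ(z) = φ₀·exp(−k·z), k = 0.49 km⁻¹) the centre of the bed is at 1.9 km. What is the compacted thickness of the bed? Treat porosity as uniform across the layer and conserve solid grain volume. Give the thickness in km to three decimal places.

Porosity at 1.9 km: φ = 0.49·exp(−0.49×1.9) = 0.1931
Solid-volume conservation: h(1−φ) = h₀(1−φ₀) ⇒ h = h₀·(1−φ₀)/(1−φ)
h = 0.093 × (1 − 0.49)/(1 − 0.1931) = 0.093 × 0.6321 = 0.0588 km

0.059 km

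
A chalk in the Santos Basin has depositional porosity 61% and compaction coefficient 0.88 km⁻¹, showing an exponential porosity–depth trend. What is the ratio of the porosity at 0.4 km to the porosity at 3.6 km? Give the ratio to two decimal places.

phi(z₁)/phi(z₂) = e^(−β·z₁)/e^(−β·z₂) = e^{β(z₂−z₁)}
= exp(0.88 × 3.2) = exp(2.816) = 16.7099

16.71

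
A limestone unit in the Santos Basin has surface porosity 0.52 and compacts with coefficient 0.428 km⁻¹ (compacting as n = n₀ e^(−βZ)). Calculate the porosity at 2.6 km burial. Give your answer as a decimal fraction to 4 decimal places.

n = n₀·exp(−β·Z) = 0.52 × exp(−0.428 × 2.6) = 0.52 × exp(−1.113)
  = 0.52 × 0.3286 = 0.1709

0.1709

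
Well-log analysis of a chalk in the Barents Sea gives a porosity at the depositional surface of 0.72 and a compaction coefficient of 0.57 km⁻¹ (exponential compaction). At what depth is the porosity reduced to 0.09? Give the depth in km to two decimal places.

3.65 km

Invert Athy's law: Z = ln(n₀/n) / k
Z = ln(0.72/0.09) / 0.57 = ln(8) / 0.57 = 2.0794 / 0.57 = 3.648 km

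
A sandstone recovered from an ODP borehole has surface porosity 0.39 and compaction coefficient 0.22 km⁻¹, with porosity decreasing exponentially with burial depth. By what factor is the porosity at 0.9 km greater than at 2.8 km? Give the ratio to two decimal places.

1.52

phi(z₁)/phi(z₂) = e^(−c·z₁)/e^(−c·z₂) = e^{c(z₂−z₁)}
= exp(0.22 × 1.9) = exp(0.418) = 1.5189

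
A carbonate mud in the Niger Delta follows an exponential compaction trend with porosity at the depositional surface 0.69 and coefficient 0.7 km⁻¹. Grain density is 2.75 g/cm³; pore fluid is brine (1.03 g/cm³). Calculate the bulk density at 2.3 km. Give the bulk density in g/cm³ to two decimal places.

2.51 g/cm³

Porosity at depth: phi = 0.69·exp(−0.7×2.3) = 0.69×0.1999 = 0.1379
Bulk density: ρ_b = (1−phi)ρ_g + phi·ρ_f = 0.8621×2.75 + 0.1379×1.03
       = 2.371 + 0.142 = 2.513 g/cm³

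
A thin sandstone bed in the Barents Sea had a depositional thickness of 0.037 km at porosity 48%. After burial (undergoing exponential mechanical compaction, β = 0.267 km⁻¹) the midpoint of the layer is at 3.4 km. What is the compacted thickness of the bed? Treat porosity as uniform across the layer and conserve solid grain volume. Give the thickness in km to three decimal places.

0.024 km

Porosity at 3.4 km: n = 0.48·exp(−0.267×3.4) = 0.1936
Solid-volume conservation: h(1−n) = h₀(1−n₀) ⇒ h = h₀·(1−n₀)/(1−n)
h = 0.037 × (1 − 0.48)/(1 − 0.1936) = 0.037 × 0.6449 = 0.0239 km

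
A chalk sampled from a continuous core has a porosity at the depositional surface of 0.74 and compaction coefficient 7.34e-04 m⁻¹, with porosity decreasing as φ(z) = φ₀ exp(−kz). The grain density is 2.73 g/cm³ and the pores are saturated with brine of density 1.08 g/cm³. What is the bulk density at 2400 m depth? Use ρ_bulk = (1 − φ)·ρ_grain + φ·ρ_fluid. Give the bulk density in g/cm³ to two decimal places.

Working in km (1 km = 1000 m; k in km⁻¹ = k in m⁻¹ × 1000):
Porosity at depth: φ = 0.74·exp(−0.734×2.4) = 0.74×0.1718 = 0.1271
Bulk density: ρ_b = (1−φ)ρ_g + φ·ρ_f = 0.8729×2.73 + 0.1271×1.08
       = 2.383 + 0.137 = 2.520 g/cm³

2.52 g/cm³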